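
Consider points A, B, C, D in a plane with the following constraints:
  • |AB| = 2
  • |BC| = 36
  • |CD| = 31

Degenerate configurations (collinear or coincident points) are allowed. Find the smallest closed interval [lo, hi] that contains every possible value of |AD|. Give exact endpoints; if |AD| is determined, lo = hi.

|AB| ∈ {2}
|BC| ∈ {36}
|CD| ∈ {31}
|AC| ∈ [34, 38]
|BD| ∈ [5, 67]
|AD| ∈ [3, 69]

|AD| ∈ [3, 69]  (≈ [3.0000, 69.0000])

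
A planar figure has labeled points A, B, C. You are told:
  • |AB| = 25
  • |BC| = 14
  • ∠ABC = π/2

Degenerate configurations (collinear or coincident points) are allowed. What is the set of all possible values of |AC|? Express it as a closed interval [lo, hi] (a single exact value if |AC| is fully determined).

|AB| ∈ {25}
|BC| ∈ {14}
|AC| ∈ {√(821)}

|AC| = √(821)  (≈ 28.6531)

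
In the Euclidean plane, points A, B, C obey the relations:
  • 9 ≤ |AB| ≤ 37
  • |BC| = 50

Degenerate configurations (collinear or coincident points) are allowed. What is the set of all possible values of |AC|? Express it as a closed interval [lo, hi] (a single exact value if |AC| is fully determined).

|AC| ∈ [13, 87]  (≈ [13.0000, 87.0000])

|AB| ∈ [9, 37]
|BC| ∈ {50}
|AC| ∈ [13, 87]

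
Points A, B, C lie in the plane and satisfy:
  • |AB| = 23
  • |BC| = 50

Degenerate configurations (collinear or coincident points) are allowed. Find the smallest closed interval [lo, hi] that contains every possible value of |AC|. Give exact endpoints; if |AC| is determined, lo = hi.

|AB| ∈ {23}
|BC| ∈ {50}
|AC| ∈ [27, 73]

|AC| ∈ [27, 73]  (≈ [27.0000, 73.0000])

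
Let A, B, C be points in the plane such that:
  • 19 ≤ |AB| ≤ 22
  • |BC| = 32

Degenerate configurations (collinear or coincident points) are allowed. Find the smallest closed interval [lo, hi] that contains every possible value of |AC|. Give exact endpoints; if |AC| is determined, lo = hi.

|AB| ∈ [19, 22]
|BC| ∈ {32}
|AC| ∈ [10, 54]

|AC| ∈ [10, 54]  (≈ [10.0000, 54.0000])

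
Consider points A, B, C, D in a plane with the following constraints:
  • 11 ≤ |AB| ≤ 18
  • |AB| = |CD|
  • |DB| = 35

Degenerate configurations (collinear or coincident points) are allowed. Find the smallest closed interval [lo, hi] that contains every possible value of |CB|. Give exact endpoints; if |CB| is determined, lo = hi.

|CB| ∈ [17, 53]  (≈ [17.0000, 53.0000])

|AB| ∈ [11, 18]
|BD| ∈ {35}
|CD| ∈ [11, 18]
|AD| ∈ [17, 53]
|BC| ∈ [17, 53]
|AC| ∈ [0, 71]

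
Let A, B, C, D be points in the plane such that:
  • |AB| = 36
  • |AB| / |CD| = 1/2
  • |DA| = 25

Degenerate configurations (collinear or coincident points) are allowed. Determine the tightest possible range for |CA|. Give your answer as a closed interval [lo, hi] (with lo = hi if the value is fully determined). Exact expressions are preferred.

|CA| ∈ [47, 97]  (≈ [47.0000, 97.0000])

|AB| ∈ {36}
|AD| ∈ {25}
|CD| ∈ {72}
|BD| ∈ [11, 61]
|AC| ∈ [47, 97]
|BC| ∈ [11, 133]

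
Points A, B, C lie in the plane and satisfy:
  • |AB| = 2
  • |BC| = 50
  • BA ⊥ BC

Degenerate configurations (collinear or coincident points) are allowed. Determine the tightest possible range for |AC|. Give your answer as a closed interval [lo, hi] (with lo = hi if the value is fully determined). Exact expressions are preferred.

|AC| = 2·√(626)  (≈ 50.0400)

|AB| ∈ {2}
|BC| ∈ {50}
|AC| ∈ {2·√(626)}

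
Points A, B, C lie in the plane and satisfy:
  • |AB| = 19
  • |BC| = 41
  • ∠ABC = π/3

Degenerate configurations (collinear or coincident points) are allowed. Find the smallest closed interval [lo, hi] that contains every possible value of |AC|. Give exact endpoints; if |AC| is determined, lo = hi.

|AB| ∈ {19}
|BC| ∈ {41}
|AC| ∈ {√(1263)}

|AC| = √(1263)  (≈ 35.5387)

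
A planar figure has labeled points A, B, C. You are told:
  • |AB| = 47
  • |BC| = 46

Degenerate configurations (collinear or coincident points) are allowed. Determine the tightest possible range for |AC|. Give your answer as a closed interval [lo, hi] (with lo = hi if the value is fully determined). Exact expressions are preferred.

|AB| ∈ {47}
|BC| ∈ {46}
|AC| ∈ [1, 93]

|AC| ∈ [1, 93]  (≈ [1.0000, 93.0000])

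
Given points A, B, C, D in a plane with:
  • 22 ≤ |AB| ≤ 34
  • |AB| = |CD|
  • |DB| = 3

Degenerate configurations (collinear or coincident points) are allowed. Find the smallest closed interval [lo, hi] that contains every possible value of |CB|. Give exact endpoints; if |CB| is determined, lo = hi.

|AB| ∈ [22, 34]
|BD| ∈ {3}
|CD| ∈ [22, 34]
|AD| ∈ [19, 37]
|BC| ∈ [19, 37]
|AC| ∈ [0, 71]

|CB| ∈ [19, 37]  (≈ [19.0000, 37.0000])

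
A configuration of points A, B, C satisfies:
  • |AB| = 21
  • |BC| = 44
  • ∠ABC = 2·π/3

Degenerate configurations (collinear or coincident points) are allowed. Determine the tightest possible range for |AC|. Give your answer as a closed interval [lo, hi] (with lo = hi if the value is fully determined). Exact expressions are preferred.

|AB| ∈ {21}
|BC| ∈ {44}
|AC| ∈ {√(3301)}

|AC| = √(3301)  (≈ 57.4543)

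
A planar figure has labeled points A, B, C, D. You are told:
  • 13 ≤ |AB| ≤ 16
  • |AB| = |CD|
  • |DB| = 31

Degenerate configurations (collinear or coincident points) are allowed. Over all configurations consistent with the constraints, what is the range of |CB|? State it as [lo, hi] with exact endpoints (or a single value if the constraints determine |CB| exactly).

|CB| ∈ [15, 47]  (≈ [15.0000, 47.0000])

|AB| ∈ [13, 16]
|BD| ∈ {31}
|CD| ∈ [13, 16]
|AD| ∈ [15, 47]
|BC| ∈ [15, 47]
|AC| ∈ [0, 63]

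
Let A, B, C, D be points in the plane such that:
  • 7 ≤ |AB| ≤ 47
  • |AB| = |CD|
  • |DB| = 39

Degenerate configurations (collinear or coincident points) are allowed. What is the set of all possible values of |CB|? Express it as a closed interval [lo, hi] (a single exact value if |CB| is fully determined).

|AB| ∈ [7, 47]
|BD| ∈ {39}
|CD| ∈ [7, 47]
|AD| ∈ [0, 86]
|BC| ∈ [0, 86]
|AC| ∈ [0, 133]

|CB| ∈ [0, 86]  (≈ [0.0000, 86.0000])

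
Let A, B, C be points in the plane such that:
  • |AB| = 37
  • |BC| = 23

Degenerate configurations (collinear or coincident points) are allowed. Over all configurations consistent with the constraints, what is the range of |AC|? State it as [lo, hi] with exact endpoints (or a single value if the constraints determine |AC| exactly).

|AC| ∈ [14, 60]  (≈ [14.0000, 60.0000])

|AB| ∈ {37}
|BC| ∈ {23}
|AC| ∈ [14, 60]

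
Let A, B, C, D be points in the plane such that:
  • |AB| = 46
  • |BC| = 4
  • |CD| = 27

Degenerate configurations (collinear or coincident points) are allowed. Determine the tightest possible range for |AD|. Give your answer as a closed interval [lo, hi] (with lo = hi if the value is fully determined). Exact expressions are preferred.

|AB| ∈ {46}
|BC| ∈ {4}
|CD| ∈ {27}
|AC| ∈ [42, 50]
|BD| ∈ [23, 31]
|AD| ∈ [15, 77]

|AD| ∈ [15, 77]  (≈ [15.0000, 77.0000])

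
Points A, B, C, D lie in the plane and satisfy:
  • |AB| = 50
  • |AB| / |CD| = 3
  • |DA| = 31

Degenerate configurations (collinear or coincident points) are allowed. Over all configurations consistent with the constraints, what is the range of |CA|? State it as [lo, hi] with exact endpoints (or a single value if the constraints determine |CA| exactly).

|AB| ∈ {50}
|AD| ∈ {31}
|CD| ∈ {50/3}
|BD| ∈ [19, 81]
|AC| ∈ [43/3, 143/3]
|BC| ∈ [7/3, 293/3]

|CA| ∈ [43/3, 143/3]  (≈ [14.3333, 47.6667])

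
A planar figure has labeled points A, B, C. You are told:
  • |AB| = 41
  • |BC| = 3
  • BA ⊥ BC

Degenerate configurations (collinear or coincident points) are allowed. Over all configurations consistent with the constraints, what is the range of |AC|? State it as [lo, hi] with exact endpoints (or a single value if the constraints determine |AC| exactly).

|AB| ∈ {41}
|BC| ∈ {3}
|AC| ∈ {13·√(10)}

|AC| = 13·√(10)  (≈ 41.1096)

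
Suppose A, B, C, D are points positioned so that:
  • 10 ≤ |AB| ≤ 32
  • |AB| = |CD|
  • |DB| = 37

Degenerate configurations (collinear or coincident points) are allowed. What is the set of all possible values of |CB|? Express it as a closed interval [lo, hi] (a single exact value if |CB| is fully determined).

|AB| ∈ [10, 32]
|BD| ∈ {37}
|CD| ∈ [10, 32]
|AD| ∈ [5, 69]
|BC| ∈ [5, 69]
|AC| ∈ [0, 101]

|CB| ∈ [5, 69]  (≈ [5.0000, 69.0000])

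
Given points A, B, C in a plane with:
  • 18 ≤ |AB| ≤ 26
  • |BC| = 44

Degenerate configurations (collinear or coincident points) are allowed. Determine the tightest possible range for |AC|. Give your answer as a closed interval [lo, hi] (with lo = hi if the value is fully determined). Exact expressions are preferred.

|AC| ∈ [18, 70]  (≈ [18.0000, 70.0000])

|AB| ∈ [18, 26]
|BC| ∈ {44}
|AC| ∈ [18, 70]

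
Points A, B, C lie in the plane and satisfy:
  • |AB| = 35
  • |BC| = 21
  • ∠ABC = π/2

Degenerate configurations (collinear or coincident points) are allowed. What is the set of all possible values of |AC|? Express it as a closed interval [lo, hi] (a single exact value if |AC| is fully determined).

|AB| ∈ {35}
|BC| ∈ {21}
|AC| ∈ {7·√(34)}

|AC| = 7·√(34)  (≈ 40.8167)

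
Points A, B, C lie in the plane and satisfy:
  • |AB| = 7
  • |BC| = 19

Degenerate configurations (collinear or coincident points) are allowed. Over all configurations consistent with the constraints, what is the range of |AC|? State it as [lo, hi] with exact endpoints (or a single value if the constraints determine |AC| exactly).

|AB| ∈ {7}
|BC| ∈ {19}
|AC| ∈ [12, 26]

|AC| ∈ [12, 26]  (≈ [12.0000, 26.0000])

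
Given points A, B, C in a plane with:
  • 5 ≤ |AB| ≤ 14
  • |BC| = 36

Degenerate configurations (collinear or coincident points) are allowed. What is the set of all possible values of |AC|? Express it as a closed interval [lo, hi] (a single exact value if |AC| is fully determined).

|AB| ∈ [5, 14]
|BC| ∈ {36}
|AC| ∈ [22, 50]

|AC| ∈ [22, 50]  (≈ [22.0000, 50.0000])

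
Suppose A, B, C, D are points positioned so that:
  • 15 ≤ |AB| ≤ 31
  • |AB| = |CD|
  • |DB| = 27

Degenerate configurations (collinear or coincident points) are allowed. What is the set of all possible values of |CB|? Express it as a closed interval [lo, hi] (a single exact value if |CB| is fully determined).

|CB| ∈ [0, 58]  (≈ [0.0000, 58.0000])

|AB| ∈ [15, 31]
|BD| ∈ {27}
|CD| ∈ [15, 31]
|AD| ∈ [0, 58]
|BC| ∈ [0, 58]
|AC| ∈ [0, 89]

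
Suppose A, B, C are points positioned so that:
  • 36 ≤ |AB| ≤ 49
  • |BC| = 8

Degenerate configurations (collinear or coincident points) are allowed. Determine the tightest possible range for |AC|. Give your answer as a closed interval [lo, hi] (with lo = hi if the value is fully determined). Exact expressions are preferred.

|AC| ∈ [28, 57]  (≈ [28.0000, 57.0000])

|AB| ∈ [36, 49]
|BC| ∈ {8}
|AC| ∈ [28, 57]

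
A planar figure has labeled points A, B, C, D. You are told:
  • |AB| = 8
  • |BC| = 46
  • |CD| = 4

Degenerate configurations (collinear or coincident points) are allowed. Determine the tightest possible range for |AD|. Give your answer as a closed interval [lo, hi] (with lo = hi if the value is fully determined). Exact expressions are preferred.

|AD| ∈ [34, 58]  (≈ [34.0000, 58.0000])

|AB| ∈ {8}
|BC| ∈ {46}
|CD| ∈ {4}
|AC| ∈ [38, 54]
|BD| ∈ [42, 50]
|AD| ∈ [34, 58]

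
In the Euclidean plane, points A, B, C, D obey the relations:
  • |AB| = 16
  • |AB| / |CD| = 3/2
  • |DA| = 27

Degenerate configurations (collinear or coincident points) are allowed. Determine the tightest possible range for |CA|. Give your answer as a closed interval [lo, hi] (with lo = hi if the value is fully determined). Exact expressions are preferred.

|AB| ∈ {16}
|AD| ∈ {27}
|CD| ∈ {32/3}
|BD| ∈ [11, 43]
|AC| ∈ [49/3, 113/3]
|BC| ∈ [1/3, 161/3]

|CA| ∈ [49/3, 113/3]  (≈ [16.3333, 37.6667])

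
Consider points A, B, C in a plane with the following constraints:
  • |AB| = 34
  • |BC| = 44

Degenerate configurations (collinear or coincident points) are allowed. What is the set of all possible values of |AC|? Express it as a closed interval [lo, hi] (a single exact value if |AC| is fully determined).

|AC| ∈ [10, 78]  (≈ [10.0000, 78.0000])

|AB| ∈ {34}
|BC| ∈ {44}
|AC| ∈ [10, 78]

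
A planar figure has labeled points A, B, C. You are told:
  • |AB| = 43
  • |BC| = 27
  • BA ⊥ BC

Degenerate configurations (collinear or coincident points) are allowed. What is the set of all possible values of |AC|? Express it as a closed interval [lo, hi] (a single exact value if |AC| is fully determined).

|AC| = √(2578)  (≈ 50.7740)

|AB| ∈ {43}
|BC| ∈ {27}
|AC| ∈ {√(2578)}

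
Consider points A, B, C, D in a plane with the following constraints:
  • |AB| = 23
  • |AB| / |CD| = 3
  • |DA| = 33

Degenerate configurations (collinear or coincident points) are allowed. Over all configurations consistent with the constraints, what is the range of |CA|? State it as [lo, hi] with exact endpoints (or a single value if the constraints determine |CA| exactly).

|CA| ∈ [76/3, 122/3]  (≈ [25.3333, 40.6667])

|AB| ∈ {23}
|AD| ∈ {33}
|CD| ∈ {23/3}
|BD| ∈ [10, 56]
|AC| ∈ [76/3, 122/3]
|BC| ∈ [7/3, 191/3]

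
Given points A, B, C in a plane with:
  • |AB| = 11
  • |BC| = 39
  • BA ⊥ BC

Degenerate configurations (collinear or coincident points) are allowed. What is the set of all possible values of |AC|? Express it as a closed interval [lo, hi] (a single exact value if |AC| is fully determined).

|AC| = √(1642)  (≈ 40.5216)

|AB| ∈ {11}
|BC| ∈ {39}
|AC| ∈ {√(1642)}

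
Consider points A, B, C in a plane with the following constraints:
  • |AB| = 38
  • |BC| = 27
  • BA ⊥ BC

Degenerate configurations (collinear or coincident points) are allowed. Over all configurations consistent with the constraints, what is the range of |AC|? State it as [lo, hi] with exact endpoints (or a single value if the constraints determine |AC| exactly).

|AB| ∈ {38}
|BC| ∈ {27}
|AC| ∈ {√(2173)}

|AC| = √(2173)  (≈ 46.6154)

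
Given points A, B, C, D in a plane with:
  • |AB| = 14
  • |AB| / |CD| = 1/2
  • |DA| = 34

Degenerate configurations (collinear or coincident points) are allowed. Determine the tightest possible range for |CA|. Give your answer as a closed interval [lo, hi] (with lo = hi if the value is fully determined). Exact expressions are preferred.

|CA| ∈ [6, 62]  (≈ [6.0000, 62.0000])

|AB| ∈ {14}
|AD| ∈ {34}
|CD| ∈ {28}
|BD| ∈ [20, 48]
|AC| ∈ [6, 62]
|BC| ∈ [0, 76]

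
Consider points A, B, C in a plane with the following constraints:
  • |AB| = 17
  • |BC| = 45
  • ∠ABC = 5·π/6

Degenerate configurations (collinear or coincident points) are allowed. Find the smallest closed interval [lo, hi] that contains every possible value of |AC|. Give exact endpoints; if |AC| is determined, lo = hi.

|AC| = √(765·√(3) + 2314)  (≈ 60.3243)

|AB| ∈ {17}
|BC| ∈ {45}
|AC| ∈ {√(765·√(3) + 2314)}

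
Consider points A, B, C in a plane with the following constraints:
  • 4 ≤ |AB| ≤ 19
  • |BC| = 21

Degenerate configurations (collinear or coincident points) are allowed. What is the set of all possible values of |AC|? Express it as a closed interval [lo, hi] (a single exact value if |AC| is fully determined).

|AB| ∈ [4, 19]
|BC| ∈ {21}
|AC| ∈ [2, 40]

|AC| ∈ [2, 40]  (≈ [2.0000, 40.0000])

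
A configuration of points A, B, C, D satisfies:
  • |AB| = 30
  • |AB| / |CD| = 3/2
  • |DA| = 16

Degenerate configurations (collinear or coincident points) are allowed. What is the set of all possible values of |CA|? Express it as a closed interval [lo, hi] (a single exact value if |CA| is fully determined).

|AB| ∈ {30}
|AD| ∈ {16}
|CD| ∈ {20}
|BD| ∈ [14, 46]
|AC| ∈ [4, 36]
|BC| ∈ [0, 66]

|CA| ∈ [4, 36]  (≈ [4.0000, 36.0000])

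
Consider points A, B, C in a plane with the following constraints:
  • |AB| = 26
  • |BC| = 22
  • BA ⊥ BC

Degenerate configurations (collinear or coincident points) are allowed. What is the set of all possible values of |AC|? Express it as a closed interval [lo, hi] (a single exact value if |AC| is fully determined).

|AB| ∈ {26}
|BC| ∈ {22}
|AC| ∈ {2·√(290)}

|AC| = 2·√(290)  (≈ 34.0588)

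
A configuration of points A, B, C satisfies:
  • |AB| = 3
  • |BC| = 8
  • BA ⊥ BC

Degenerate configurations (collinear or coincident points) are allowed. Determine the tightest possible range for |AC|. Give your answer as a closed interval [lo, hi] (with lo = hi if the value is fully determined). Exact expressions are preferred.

|AB| ∈ {3}
|BC| ∈ {8}
|AC| ∈ {√(73)}

|AC| = √(73)  (≈ 8.5440)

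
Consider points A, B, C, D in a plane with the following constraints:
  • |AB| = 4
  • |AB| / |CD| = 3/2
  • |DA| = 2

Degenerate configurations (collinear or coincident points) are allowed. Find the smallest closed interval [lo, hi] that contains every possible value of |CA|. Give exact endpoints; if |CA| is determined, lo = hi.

|AB| ∈ {4}
|AD| ∈ {2}
|CD| ∈ {8/3}
|BD| ∈ [2, 6]
|AC| ∈ [2/3, 14/3]
|BC| ∈ [0, 26/3]

|CA| ∈ [2/3, 14/3]  (≈ [0.6667, 4.6667])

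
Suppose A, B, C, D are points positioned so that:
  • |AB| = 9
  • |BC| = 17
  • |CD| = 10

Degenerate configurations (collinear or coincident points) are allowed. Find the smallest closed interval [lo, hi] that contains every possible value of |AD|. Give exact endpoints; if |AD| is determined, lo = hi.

|AB| ∈ {9}
|BC| ∈ {17}
|CD| ∈ {10}
|AC| ∈ [8, 26]
|BD| ∈ [7, 27]
|AD| ∈ [0, 36]

|AD| ∈ [0, 36]  (≈ [0.0000, 36.0000])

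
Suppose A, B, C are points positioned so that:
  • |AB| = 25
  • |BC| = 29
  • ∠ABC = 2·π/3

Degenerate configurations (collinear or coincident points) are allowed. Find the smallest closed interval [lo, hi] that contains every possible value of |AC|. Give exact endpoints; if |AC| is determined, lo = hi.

|AB| ∈ {25}
|BC| ∈ {29}
|AC| ∈ {√(2191)}

|AC| = √(2191)  (≈ 46.8081)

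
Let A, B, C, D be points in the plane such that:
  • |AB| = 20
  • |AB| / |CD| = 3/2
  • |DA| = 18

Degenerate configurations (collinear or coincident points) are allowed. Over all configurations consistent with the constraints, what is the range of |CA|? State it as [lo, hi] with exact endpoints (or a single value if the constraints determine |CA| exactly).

|CA| ∈ [14/3, 94/3]  (≈ [4.6667, 31.3333])

|AB| ∈ {20}
|AD| ∈ {18}
|CD| ∈ {40/3}
|BD| ∈ [2, 38]
|AC| ∈ [14/3, 94/3]
|BC| ∈ [0, 154/3]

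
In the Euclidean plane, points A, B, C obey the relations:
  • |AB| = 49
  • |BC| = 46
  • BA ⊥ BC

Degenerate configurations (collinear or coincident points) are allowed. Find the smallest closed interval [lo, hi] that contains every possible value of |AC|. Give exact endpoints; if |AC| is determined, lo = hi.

|AC| = √(4517)  (≈ 67.2086)

|AB| ∈ {49}
|BC| ∈ {46}
|AC| ∈ {√(4517)}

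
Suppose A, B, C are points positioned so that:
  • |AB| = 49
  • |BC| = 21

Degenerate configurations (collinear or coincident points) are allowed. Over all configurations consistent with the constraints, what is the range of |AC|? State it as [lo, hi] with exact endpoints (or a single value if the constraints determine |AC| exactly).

|AB| ∈ {49}
|BC| ∈ {21}
|AC| ∈ [28, 70]

|AC| ∈ [28, 70]  (≈ [28.0000, 70.0000])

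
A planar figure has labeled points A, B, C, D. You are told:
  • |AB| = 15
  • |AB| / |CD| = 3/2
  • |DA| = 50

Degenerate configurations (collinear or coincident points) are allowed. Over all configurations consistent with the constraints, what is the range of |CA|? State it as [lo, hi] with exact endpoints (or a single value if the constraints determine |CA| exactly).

|CA| ∈ [40, 60]  (≈ [40.0000, 60.0000])

|AB| ∈ {15}
|AD| ∈ {50}
|CD| ∈ {10}
|BD| ∈ [35, 65]
|AC| ∈ [40, 60]
|BC| ∈ [25, 75]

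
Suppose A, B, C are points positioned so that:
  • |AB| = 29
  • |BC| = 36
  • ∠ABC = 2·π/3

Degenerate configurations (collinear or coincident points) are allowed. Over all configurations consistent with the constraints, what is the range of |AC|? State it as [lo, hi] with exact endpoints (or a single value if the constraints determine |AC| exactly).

|AB| ∈ {29}
|BC| ∈ {36}
|AC| ∈ {√(3181)}

|AC| = √(3181)  (≈ 56.4004)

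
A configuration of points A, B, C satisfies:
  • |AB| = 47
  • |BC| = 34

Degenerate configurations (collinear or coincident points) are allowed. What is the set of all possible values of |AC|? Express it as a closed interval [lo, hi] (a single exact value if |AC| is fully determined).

|AB| ∈ {47}
|BC| ∈ {34}
|AC| ∈ [13, 81]

|AC| ∈ [13, 81]  (≈ [13.0000, 81.0000])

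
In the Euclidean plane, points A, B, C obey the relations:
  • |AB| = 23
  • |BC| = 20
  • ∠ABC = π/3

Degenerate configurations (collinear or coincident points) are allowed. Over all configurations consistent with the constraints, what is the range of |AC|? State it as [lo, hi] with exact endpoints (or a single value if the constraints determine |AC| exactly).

|AC| = √(469)  (≈ 21.6564)

|AB| ∈ {23}
|BC| ∈ {20}
|AC| ∈ {√(469)}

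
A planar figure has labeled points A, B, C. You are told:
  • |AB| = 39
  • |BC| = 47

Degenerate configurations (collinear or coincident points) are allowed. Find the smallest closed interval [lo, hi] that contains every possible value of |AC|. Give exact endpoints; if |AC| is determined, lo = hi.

|AC| ∈ [8, 86]  (≈ [8.0000, 86.0000])

|AB| ∈ {39}
|BC| ∈ {47}
|AC| ∈ [8, 86]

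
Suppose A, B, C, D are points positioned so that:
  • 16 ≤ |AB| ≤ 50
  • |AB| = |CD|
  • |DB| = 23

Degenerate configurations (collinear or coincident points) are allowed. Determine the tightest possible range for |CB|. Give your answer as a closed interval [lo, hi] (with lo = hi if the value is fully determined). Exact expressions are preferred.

|AB| ∈ [16, 50]
|BD| ∈ {23}
|CD| ∈ [16, 50]
|AD| ∈ [0, 73]
|BC| ∈ [0, 73]
|AC| ∈ [0, 123]

|CB| ∈ [0, 73]  (≈ [0.0000, 73.0000])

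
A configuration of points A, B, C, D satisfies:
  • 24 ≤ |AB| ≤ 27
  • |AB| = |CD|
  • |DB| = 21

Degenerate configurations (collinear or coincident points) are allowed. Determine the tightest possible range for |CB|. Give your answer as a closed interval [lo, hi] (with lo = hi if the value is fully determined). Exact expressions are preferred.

|CB| ∈ [3, 48]  (≈ [3.0000, 48.0000])

|AB| ∈ [24, 27]
|BD| ∈ {21}
|CD| ∈ [24, 27]
|AD| ∈ [3, 48]
|BC| ∈ [3, 48]
|AC| ∈ [0, 75]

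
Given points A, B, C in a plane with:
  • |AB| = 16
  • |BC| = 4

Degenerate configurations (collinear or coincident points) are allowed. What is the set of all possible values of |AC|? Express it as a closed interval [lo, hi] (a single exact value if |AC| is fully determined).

|AC| ∈ [12, 20]  (≈ [12.0000, 20.0000])

|AB| ∈ {16}
|BC| ∈ {4}
|AC| ∈ [12, 20]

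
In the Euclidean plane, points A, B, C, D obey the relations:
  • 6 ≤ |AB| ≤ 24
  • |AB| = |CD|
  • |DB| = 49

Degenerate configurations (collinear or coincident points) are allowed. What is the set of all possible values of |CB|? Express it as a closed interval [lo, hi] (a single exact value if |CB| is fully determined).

|CB| ∈ [25, 73]  (≈ [25.0000, 73.0000])

|AB| ∈ [6, 24]
|BD| ∈ {49}
|CD| ∈ [6, 24]
|AD| ∈ [25, 73]
|BC| ∈ [25, 73]
|AC| ∈ [1, 97]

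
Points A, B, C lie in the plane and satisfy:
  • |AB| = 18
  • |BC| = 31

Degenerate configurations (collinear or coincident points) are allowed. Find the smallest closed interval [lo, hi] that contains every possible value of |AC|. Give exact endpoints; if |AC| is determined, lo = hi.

|AC| ∈ [13, 49]  (≈ [13.0000, 49.0000])

|AB| ∈ {18}
|BC| ∈ {31}
|AC| ∈ [13, 49]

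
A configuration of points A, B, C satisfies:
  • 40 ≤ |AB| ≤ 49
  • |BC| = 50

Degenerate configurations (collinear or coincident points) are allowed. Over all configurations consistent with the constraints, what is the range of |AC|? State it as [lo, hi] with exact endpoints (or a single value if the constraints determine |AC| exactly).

|AB| ∈ [40, 49]
|BC| ∈ {50}
|AC| ∈ [1, 99]

|AC| ∈ [1, 99]  (≈ [1.0000, 99.0000])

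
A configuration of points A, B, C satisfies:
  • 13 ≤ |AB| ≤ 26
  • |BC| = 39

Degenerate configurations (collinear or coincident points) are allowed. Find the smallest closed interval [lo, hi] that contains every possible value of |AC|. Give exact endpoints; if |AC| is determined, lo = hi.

|AC| ∈ [13, 65]  (≈ [13.0000, 65.0000])

|AB| ∈ [13, 26]
|BC| ∈ {39}
|AC| ∈ [13, 65]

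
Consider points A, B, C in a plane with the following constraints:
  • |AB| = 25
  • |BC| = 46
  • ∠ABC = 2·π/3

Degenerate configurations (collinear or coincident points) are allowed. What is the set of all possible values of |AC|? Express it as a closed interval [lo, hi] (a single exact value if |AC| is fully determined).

|AB| ∈ {25}
|BC| ∈ {46}
|AC| ∈ {√(3891)}

|AC| = √(3891)  (≈ 62.3779)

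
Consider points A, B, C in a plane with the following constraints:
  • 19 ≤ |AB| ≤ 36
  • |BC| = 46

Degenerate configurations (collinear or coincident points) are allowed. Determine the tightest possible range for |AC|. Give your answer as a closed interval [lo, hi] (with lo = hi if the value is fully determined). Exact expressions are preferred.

|AB| ∈ [19, 36]
|BC| ∈ {46}
|AC| ∈ [10, 82]

|AC| ∈ [10, 82]  (≈ [10.0000, 82.0000])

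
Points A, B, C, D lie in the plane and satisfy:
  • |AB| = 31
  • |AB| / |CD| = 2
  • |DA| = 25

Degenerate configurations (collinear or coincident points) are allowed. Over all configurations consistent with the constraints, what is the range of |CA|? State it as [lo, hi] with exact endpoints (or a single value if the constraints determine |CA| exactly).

|AB| ∈ {31}
|AD| ∈ {25}
|CD| ∈ {31/2}
|BD| ∈ [6, 56]
|AC| ∈ [19/2, 81/2]
|BC| ∈ [0, 143/2]

|CA| ∈ [19/2, 81/2]  (≈ [9.5000, 40.5000])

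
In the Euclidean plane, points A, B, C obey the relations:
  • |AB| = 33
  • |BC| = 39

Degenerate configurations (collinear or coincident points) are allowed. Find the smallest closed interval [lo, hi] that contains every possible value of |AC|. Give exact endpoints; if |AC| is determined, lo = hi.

|AB| ∈ {33}
|BC| ∈ {39}
|AC| ∈ [6, 72]

|AC| ∈ [6, 72]  (≈ [6.0000, 72.0000])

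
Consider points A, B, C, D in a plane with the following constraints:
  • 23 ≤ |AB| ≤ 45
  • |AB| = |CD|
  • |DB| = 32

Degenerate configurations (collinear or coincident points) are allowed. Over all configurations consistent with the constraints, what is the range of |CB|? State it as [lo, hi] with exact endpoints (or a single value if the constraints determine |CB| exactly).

|AB| ∈ [23, 45]
|BD| ∈ {32}
|CD| ∈ [23, 45]
|AD| ∈ [0, 77]
|BC| ∈ [0, 77]
|AC| ∈ [0, 122]

|CB| ∈ [0, 77]  (≈ [0.0000, 77.0000])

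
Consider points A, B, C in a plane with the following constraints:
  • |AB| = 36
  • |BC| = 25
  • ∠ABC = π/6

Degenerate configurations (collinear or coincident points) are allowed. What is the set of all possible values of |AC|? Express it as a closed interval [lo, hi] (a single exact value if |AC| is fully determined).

|AC| = √(1921 - 900·√(3))  (≈ 19.0304)

|AB| ∈ {36}
|BC| ∈ {25}
|AC| ∈ {√(1921 - 900·√(3))}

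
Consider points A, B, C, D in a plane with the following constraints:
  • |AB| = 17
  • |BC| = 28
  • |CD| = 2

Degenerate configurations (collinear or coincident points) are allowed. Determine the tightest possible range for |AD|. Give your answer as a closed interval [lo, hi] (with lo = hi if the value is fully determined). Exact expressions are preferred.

|AD| ∈ [9, 47]  (≈ [9.0000, 47.0000])

|AB| ∈ {17}
|BC| ∈ {28}
|CD| ∈ {2}
|AC| ∈ [11, 45]
|BD| ∈ [26, 30]
|AD| ∈ [9, 47]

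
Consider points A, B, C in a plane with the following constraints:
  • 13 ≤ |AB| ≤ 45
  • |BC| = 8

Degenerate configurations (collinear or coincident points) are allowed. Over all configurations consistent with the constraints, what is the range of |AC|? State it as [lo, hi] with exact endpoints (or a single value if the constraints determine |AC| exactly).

|AB| ∈ [13, 45]
|BC| ∈ {8}
|AC| ∈ [5, 53]

|AC| ∈ [5, 53]  (≈ [5.0000, 53.0000])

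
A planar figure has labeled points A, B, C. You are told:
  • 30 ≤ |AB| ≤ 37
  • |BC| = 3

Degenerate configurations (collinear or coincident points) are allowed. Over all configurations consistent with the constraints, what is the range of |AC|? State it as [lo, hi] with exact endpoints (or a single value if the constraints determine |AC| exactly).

|AB| ∈ [30, 37]
|BC| ∈ {3}
|AC| ∈ [27, 40]

|AC| ∈ [27, 40]  (≈ [27.0000, 40.0000])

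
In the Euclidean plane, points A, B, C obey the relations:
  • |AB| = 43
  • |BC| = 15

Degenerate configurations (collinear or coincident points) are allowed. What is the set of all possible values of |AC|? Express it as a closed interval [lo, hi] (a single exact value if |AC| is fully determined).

|AC| ∈ [28, 58]  (≈ [28.0000, 58.0000])

|AB| ∈ {43}
|BC| ∈ {15}
|AC| ∈ [28, 58]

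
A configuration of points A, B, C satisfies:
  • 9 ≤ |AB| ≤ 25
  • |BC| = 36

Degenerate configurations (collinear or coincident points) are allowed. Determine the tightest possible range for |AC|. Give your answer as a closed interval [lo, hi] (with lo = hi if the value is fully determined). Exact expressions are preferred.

|AC| ∈ [11, 61]  (≈ [11.0000, 61.0000])

|AB| ∈ [9, 25]
|BC| ∈ {36}
|AC| ∈ [11, 61]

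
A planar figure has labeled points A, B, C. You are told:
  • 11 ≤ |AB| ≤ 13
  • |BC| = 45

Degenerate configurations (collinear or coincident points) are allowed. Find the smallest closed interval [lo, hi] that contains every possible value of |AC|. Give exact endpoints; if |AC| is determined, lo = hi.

|AB| ∈ [11, 13]
|BC| ∈ {45}
|AC| ∈ [32, 58]

|AC| ∈ [32, 58]  (≈ [32.0000, 58.0000])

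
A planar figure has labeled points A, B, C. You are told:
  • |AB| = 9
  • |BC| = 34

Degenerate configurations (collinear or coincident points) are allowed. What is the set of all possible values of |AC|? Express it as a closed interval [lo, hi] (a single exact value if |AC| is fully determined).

|AC| ∈ [25, 43]  (≈ [25.0000, 43.0000])

|AB| ∈ {9}
|BC| ∈ {34}
|AC| ∈ [25, 43]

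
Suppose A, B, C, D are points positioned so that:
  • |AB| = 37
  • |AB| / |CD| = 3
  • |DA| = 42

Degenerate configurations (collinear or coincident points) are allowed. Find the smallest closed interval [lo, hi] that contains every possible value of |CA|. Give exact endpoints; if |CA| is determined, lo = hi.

|AB| ∈ {37}
|AD| ∈ {42}
|CD| ∈ {37/3}
|BD| ∈ [5, 79]
|AC| ∈ [89/3, 163/3]
|BC| ∈ [0, 274/3]

|CA| ∈ [89/3, 163/3]  (≈ [29.6667, 54.3333])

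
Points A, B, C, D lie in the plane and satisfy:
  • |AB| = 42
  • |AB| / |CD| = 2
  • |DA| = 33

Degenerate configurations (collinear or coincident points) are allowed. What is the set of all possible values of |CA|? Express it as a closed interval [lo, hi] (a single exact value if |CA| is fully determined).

|AB| ∈ {42}
|AD| ∈ {33}
|CD| ∈ {21}
|BD| ∈ [9, 75]
|AC| ∈ [12, 54]
|BC| ∈ [0, 96]

|CA| ∈ [12, 54]  (≈ [12.0000, 54.0000])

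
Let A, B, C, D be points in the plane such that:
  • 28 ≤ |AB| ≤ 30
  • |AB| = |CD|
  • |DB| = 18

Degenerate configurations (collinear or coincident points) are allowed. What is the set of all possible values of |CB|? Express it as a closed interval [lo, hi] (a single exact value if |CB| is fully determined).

|CB| ∈ [10, 48]  (≈ [10.0000, 48.0000])

|AB| ∈ [28, 30]
|BD| ∈ {18}
|CD| ∈ [28, 30]
|AD| ∈ [10, 48]
|BC| ∈ [10, 48]
|AC| ∈ [0, 78]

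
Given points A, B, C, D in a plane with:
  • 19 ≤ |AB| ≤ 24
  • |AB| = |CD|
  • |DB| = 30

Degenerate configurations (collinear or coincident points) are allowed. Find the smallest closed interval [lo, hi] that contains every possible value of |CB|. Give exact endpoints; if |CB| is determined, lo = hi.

|AB| ∈ [19, 24]
|BD| ∈ {30}
|CD| ∈ [19, 24]
|AD| ∈ [6, 54]
|BC| ∈ [6, 54]
|AC| ∈ [0, 78]

|CB| ∈ [6, 54]  (≈ [6.0000, 54.0000])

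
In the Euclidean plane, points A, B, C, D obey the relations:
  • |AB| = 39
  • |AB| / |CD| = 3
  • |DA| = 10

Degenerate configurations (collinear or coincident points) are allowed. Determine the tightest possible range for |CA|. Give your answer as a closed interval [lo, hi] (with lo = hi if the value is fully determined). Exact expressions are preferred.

|CA| ∈ [3, 23]  (≈ [3.0000, 23.0000])

|AB| ∈ {39}
|AD| ∈ {10}
|CD| ∈ {13}
|BD| ∈ [29, 49]
|AC| ∈ [3, 23]
|BC| ∈ [16, 62]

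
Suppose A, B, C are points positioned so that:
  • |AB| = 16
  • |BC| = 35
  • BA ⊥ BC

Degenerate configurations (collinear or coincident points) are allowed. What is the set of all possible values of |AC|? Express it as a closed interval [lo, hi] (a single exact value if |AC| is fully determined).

|AB| ∈ {16}
|BC| ∈ {35}
|AC| ∈ {√(1481)}

|AC| = √(1481)  (≈ 38.4838)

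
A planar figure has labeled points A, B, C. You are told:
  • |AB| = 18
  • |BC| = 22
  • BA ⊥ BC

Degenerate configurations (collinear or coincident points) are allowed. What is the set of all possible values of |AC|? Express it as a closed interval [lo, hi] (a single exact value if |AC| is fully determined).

|AB| ∈ {18}
|BC| ∈ {22}
|AC| ∈ {2·√(202)}

|AC| = 2·√(202)  (≈ 28.4253)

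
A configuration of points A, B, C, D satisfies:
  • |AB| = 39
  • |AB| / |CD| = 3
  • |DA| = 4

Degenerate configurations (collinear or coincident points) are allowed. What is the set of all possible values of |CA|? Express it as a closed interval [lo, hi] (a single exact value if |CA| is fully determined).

|AB| ∈ {39}
|AD| ∈ {4}
|CD| ∈ {13}
|BD| ∈ [35, 43]
|AC| ∈ [9, 17]
|BC| ∈ [22, 56]

|CA| ∈ [9, 17]  (≈ [9.0000, 17.0000])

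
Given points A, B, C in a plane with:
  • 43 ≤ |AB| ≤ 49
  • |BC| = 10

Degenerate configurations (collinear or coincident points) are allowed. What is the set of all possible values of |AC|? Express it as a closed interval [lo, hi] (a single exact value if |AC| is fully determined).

|AC| ∈ [33, 59]  (≈ [33.0000, 59.0000])

|AB| ∈ [43, 49]
|BC| ∈ {10}
|AC| ∈ [33, 59]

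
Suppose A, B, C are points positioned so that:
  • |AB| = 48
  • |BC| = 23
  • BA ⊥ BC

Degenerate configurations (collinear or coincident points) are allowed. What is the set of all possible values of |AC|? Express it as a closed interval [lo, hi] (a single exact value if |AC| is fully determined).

|AC| = √(2833)  (≈ 53.2259)

|AB| ∈ {48}
|BC| ∈ {23}
|AC| ∈ {√(2833)}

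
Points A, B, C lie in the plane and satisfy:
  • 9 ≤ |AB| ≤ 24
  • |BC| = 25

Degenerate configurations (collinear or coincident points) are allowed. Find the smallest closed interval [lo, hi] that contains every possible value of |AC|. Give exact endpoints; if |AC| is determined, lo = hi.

|AB| ∈ [9, 24]
|BC| ∈ {25}
|AC| ∈ [1, 49]

|AC| ∈ [1, 49]  (≈ [1.0000, 49.0000])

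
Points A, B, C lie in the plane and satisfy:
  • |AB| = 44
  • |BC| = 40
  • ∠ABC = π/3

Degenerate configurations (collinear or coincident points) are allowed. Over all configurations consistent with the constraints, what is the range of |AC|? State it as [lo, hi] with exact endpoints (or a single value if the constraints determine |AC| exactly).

|AB| ∈ {44}
|BC| ∈ {40}
|AC| ∈ {4·√(111)}

|AC| = 4·√(111)  (≈ 42.1426)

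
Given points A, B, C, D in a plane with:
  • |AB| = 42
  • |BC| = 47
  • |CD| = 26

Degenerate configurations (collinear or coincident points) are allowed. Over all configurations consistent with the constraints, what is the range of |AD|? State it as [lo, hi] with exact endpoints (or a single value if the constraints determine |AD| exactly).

|AB| ∈ {42}
|BC| ∈ {47}
|CD| ∈ {26}
|AC| ∈ [5, 89]
|BD| ∈ [21, 73]
|AD| ∈ [0, 115]

|AD| ∈ [0, 115]  (≈ [0.0000, 115.0000])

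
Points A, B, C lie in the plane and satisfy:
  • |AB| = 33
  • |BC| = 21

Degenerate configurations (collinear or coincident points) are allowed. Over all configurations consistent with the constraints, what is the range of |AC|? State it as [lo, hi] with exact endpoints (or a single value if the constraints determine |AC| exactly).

|AB| ∈ {33}
|BC| ∈ {21}
|AC| ∈ [12, 54]

|AC| ∈ [12, 54]  (≈ [12.0000, 54.0000])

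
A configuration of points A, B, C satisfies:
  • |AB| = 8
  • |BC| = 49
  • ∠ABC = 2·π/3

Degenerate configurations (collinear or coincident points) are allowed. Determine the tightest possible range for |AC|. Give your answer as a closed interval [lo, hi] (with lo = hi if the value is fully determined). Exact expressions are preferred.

|AC| = √(2857)  (≈ 53.4509)

|AB| ∈ {8}
|BC| ∈ {49}
|AC| ∈ {√(2857)}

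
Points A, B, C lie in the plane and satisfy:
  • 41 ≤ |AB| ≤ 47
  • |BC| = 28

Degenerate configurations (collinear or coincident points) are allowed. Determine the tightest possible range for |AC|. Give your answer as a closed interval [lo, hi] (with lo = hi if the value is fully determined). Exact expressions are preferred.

|AC| ∈ [13, 75]  (≈ [13.0000, 75.0000])

|AB| ∈ [41, 47]
|BC| ∈ {28}
|AC| ∈ [13, 75]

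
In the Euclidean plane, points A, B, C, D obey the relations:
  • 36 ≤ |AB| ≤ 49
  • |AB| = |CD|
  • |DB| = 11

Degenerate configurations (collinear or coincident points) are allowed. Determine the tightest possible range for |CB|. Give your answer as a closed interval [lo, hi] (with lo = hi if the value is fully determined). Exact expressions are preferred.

|AB| ∈ [36, 49]
|BD| ∈ {11}
|CD| ∈ [36, 49]
|AD| ∈ [25, 60]
|BC| ∈ [25, 60]
|AC| ∈ [0, 109]

|CB| ∈ [25, 60]  (≈ [25.0000, 60.0000])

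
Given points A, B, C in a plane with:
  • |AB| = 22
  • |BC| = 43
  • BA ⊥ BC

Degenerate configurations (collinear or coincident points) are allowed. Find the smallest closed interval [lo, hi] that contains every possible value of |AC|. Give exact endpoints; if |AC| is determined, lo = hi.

|AB| ∈ {22}
|BC| ∈ {43}
|AC| ∈ {√(2333)}

|AC| = √(2333)  (≈ 48.3011)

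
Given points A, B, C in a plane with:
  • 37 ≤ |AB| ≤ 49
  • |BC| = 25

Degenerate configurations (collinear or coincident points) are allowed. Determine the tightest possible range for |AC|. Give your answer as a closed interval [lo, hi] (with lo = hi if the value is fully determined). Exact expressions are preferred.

|AB| ∈ [37, 49]
|BC| ∈ {25}
|AC| ∈ [12, 74]

|AC| ∈ [12, 74]  (≈ [12.0000, 74.0000])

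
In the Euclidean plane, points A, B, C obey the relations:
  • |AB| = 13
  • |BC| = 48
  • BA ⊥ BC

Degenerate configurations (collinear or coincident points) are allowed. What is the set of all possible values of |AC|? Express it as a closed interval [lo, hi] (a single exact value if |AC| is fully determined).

|AC| = √(2473)  (≈ 49.7293)

|AB| ∈ {13}
|BC| ∈ {48}
|AC| ∈ {√(2473)}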